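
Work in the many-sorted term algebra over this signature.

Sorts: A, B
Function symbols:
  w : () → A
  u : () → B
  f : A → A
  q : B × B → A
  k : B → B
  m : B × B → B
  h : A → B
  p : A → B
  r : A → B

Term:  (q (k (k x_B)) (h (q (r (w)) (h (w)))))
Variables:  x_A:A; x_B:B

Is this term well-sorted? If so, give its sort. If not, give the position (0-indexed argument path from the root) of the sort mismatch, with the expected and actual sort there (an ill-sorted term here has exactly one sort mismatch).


well-sorted; sort = A

      x_B : B
    (k x_B) : B
  (k (k x_B)) : B
        (w) : A
      (r (w)) : B
        (w) : A
      (h (w)) : B
    (q (r (w)) (h (w))) : A
  (h (q (r (w)) (h (w)))) : B
(q (k (k x_B)) (h (q (r (w)) (h (w))))) : A


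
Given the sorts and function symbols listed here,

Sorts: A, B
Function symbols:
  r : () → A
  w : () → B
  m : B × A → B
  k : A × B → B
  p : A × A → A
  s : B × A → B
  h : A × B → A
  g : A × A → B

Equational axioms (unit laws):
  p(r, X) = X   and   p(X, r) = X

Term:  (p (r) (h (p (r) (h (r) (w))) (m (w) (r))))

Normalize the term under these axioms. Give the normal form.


1. (p (r) (h (p (r) (h (r) (w))) (m (w) (r))))  →  (h (p (r) (h (r) (w))) (m (w) (r)))
2. (h (p (r) (h (r) (w))) (m (w) (r)))  →  (h (h (r) (w)) (m (w) (r)))

normal form = (h (h (r) (w)) (m (w) (r)))


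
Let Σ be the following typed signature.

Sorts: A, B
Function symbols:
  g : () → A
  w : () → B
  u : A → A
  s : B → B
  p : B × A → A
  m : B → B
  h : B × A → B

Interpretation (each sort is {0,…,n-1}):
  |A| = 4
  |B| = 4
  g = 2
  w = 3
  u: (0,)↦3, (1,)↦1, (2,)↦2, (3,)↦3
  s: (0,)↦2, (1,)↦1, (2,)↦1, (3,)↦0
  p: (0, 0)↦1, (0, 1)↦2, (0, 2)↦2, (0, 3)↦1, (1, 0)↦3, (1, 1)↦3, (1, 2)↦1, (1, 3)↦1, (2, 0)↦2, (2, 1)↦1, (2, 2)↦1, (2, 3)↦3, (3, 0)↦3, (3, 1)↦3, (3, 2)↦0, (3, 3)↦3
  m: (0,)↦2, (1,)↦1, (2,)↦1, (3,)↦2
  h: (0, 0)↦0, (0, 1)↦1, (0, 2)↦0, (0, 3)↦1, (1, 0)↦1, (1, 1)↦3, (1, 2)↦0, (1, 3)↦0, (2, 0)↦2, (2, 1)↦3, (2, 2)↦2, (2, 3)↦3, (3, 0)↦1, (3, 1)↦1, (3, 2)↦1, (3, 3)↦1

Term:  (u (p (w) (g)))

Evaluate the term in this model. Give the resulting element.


value = 3

  w = 3
  g = 2
  (p (w) (g)) = p(3, 2) = 0
  (u (p (w) (g))) = u(0,) = 3


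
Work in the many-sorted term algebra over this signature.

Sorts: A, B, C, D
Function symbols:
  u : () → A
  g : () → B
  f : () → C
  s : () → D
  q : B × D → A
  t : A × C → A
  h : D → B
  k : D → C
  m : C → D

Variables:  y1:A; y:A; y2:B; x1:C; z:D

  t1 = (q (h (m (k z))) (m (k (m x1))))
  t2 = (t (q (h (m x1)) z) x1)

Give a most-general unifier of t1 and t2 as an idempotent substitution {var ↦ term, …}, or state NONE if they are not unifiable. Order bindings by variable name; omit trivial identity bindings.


NONE (not unifiable)

head clash or occurs-check failure — not unifiable


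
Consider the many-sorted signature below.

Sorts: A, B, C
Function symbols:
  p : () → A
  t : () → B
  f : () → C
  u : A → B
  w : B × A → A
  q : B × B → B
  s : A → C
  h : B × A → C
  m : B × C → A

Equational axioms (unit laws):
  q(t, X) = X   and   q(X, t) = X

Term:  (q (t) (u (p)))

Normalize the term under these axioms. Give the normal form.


1. (q (t) (u (p)))  →  (u (p))

normal form = (u (p))


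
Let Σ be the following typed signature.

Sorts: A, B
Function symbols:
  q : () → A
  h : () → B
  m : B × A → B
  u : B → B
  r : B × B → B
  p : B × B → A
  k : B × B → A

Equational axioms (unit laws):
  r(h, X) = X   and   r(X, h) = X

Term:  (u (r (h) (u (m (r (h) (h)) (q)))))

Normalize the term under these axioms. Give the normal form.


normal form = (u (u (m (h) (q))))

1. (u (r (h) (u (m (r (h) (h)) (q)))))  →  (u (u (m (r (h) (h)) (q))))
2. (u (u (m (r (h) (h)) (q))))  →  (u (u (m (h) (q))))


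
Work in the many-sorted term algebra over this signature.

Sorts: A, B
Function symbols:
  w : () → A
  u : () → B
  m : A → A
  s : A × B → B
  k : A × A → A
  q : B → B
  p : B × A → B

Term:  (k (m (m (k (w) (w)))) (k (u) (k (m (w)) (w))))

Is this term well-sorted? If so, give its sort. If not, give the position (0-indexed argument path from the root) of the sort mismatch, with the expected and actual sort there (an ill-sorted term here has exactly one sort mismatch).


        (w) : A
        (w) : A
      (k (w) (w)) : A
    (m (k (w) (w))) : A
  (m (m (k (w) (w)))) : A
    (u) : B
        (w) : A
      (m (w)) : A
      (w) : A
    (k (m (w)) (w)) : A
  (k (u) (k (m (w)) (w))) : ✗ arg 0 at [1, 0] has sort B, expected A

ill-sorted at position [1, 0]: expected A, got B


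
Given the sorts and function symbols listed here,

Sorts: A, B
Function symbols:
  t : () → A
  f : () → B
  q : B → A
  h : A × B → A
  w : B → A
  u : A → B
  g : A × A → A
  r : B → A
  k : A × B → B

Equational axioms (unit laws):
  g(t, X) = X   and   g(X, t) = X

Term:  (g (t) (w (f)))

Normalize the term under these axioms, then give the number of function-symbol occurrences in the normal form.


1. (g (t) (w (f)))  →  (w (f))
normal form: (w (f))

size = 2


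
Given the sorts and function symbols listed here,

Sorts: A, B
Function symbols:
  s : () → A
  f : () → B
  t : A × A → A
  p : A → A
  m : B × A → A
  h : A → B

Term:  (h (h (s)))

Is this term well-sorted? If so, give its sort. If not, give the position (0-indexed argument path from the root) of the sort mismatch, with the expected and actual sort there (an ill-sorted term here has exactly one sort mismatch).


    (s) : A
  (h (s)) : B
(h (h (s))) : ✗ arg 0 at [0] has sort B, expected A

ill-sorted at position [0]: expected A, got B


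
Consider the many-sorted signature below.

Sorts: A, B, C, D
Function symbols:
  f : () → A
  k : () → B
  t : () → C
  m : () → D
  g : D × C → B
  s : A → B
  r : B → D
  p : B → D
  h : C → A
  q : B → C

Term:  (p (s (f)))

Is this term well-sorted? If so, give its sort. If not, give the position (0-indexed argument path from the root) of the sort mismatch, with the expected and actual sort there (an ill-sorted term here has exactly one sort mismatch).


    (f) : A
  (s (f)) : B
(p (s (f))) : D

well-sorted; sort = D


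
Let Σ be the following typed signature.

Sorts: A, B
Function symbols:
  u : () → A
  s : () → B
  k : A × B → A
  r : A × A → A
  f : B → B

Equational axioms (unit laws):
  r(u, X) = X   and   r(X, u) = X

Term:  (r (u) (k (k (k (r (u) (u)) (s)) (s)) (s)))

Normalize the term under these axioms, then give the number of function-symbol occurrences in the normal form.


1. (r (u) (k (k (k (r (u) (u)) (s)) (s)) (s)))  →  (k (k (k (r (u) (u)) (s)) (s)) (s))
2. (k (k (k (r (u) (u)) (s)) (s)) (s))  →  (k (k (k (u) (s)) (s)) (s))
normal form: (k (k (k (u) (s)) (s)) (s))

size = 7


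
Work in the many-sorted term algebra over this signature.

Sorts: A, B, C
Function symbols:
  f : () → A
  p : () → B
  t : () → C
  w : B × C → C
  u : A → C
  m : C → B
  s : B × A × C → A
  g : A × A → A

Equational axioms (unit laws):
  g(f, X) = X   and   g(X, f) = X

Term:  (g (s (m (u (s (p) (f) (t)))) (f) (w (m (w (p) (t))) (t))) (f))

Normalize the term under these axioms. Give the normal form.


1. (g (s (m (u (s (p) (f) (t)))) (f) (w (m (w (p) (t))) (t))) (f))  →  (s (m (u (s (p) (f) (t)))) (f) (w (m (w (p) (t))) (t)))

normal form = (s (m (u (s (p) (f) (t)))) (f) (w (m (w (p) (t))) (t)))


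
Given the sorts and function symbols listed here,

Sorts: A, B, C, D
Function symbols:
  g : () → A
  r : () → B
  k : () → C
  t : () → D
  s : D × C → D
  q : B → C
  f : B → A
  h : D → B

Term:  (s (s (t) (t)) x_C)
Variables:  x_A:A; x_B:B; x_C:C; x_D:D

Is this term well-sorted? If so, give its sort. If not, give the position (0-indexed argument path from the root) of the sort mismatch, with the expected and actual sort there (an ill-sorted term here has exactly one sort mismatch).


ill-sorted at position [0, 1]: expected C, got D

    (t) : D
    (t) : D
  (s (t) (t)) : ✗ arg 1 at [0, 1] has sort D, expected C
  x_C : C


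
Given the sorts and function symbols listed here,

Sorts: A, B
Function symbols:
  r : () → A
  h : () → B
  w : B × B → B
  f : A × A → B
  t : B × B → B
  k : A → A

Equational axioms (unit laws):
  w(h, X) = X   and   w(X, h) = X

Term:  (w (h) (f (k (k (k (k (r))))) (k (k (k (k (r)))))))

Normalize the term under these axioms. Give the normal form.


1. (w (h) (f (k (k (k (k (r))))) (k (k (k (k (r)))))))  →  (f (k (k (k (k (r))))) (k (k (k (k (r))))))

normal form = (f (k (k (k (k (r))))) (k (k (k (k (r))))))


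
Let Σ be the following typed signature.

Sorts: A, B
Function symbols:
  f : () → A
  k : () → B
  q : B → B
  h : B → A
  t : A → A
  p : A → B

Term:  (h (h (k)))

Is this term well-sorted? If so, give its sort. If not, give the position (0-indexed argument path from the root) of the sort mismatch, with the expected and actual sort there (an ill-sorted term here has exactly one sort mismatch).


ill-sorted at position [0]: expected B, got A

    (k) : B
  (h (k)) : A
(h (h (k))) : ✗ arg 0 at [0] has sort A, expected B


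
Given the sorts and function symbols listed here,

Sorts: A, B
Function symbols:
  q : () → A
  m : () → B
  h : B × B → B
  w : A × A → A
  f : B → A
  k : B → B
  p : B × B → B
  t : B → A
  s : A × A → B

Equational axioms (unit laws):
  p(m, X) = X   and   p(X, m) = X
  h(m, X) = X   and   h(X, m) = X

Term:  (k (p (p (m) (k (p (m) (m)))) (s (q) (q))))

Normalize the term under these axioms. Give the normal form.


normal form = (k (p (k (m)) (s (q) (q))))

1. (k (p (p (m) (k (p (m) (m)))) (s (q) (q))))  →  (k (p (k (p (m) (m))) (s (q) (q))))
2. (k (p (k (p (m) (m))) (s (q) (q))))  →  (k (p (k (m)) (s (q) (q))))


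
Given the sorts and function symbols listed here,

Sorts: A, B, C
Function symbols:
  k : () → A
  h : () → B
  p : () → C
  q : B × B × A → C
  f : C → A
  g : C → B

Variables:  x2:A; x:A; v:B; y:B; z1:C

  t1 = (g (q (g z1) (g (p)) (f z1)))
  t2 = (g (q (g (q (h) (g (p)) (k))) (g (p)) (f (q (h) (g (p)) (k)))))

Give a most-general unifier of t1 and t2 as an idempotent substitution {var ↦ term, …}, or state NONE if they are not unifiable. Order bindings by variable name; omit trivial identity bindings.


{z1 ↦ (q (h) (g (p)) (k))}


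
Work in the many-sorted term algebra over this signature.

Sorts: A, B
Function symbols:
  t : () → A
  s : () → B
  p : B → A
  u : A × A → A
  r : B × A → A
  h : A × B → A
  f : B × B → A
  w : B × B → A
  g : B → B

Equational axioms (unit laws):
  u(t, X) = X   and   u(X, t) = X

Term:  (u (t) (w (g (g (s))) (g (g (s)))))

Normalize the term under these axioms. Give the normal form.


normal form = (w (g (g (s))) (g (g (s))))

1. (u (t) (w (g (g (s))) (g (g (s)))))  →  (w (g (g (s))) (g (g (s))))


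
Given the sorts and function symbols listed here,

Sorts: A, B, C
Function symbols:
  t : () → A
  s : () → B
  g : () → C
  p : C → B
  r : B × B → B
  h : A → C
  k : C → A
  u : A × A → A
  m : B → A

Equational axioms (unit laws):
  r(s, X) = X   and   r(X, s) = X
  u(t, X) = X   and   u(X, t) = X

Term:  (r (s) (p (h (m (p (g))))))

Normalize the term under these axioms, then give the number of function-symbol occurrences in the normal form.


1. (r (s) (p (h (m (p (g))))))  →  (p (h (m (p (g)))))
normal form: (p (h (m (p (g)))))

size = 5


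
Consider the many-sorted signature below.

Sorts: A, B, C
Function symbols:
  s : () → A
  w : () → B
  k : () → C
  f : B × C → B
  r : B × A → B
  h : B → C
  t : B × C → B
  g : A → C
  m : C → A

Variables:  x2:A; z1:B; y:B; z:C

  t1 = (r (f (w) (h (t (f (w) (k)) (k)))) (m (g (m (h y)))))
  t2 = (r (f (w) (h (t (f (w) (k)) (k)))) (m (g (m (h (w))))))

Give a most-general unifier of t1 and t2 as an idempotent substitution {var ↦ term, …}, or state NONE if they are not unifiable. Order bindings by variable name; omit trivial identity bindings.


{y ↦ (w)}


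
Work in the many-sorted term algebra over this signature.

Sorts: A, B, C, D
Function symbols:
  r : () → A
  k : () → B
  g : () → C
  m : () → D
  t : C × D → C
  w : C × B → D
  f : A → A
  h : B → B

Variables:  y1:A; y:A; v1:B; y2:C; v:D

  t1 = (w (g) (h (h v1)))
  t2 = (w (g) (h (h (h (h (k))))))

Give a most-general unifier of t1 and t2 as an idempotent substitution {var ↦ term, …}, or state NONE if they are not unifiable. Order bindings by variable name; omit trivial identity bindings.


{v1 ↦ (h (h (k)))}


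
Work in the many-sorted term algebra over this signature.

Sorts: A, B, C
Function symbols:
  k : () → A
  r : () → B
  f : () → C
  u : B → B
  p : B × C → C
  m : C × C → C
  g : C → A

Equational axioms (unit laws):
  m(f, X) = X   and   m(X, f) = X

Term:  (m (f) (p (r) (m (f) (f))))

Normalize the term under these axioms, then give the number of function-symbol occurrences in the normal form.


1. (m (f) (p (r) (m (f) (f))))  →  (p (r) (m (f) (f)))
2. (p (r) (m (f) (f)))  →  (p (r) (f))
normal form: (p (r) (f))

size = 3


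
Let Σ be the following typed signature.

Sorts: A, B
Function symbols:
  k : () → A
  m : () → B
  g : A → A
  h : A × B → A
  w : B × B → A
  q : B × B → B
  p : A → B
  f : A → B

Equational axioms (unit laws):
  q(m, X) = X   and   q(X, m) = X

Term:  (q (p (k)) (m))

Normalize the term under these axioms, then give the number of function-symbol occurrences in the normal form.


size = 2

1. (q (p (k)) (m))  →  (p (k))
normal form: (p (k))


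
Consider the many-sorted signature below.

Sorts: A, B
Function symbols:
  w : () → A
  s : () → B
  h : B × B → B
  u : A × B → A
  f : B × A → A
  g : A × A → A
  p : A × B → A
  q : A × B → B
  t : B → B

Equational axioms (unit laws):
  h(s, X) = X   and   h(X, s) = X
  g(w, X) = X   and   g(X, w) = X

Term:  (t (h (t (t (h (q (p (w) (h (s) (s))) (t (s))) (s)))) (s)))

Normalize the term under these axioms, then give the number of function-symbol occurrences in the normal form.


1. (t (h (t (t (h (q (p (w) (h (s) (s))) (t (s))) (s)))) (s)))  →  (t (t (t (h (q (p (w) (h (s) (s))) (t (s))) (s)))))
2. (t (t (t (h (q (p (w) (h (s) (s))) (t (s))) (s)))))  →  (t (t (t (q (p (w) (h (s) (s))) (t (s))))))
3. (t (t (t (q (p (w) (h (s) (s))) (t (s))))))  →  (t (t (t (q (p (w) (s)) (t (s))))))
normal form: (t (t (t (q (p (w) (s)) (t (s))))))

size = 9


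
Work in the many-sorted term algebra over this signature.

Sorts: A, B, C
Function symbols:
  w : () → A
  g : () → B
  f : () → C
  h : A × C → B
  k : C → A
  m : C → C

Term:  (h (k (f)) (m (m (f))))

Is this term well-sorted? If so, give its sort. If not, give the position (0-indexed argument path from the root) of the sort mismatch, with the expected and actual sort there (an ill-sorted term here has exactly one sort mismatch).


well-sorted; sort = B

    (f) : C
  (k (f)) : A
      (f) : C
    (m (f)) : C
  (m (m (f))) : C
(h (k (f)) (m (m (f)))) : B


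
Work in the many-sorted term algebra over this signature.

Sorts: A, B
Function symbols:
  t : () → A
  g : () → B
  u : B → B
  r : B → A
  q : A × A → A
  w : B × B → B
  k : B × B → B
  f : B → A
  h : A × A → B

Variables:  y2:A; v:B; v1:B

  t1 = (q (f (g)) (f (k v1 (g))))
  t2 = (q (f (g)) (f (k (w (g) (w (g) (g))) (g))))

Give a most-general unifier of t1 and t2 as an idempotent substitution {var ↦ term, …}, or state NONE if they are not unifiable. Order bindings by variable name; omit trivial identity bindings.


{v1 ↦ (w (g) (w (g) (g)))}


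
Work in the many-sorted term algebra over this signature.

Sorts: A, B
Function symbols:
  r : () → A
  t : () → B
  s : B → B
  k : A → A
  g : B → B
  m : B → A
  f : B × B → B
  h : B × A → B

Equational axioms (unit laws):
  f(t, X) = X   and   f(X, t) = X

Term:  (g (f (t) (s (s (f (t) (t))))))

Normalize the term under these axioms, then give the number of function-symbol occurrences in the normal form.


size = 4

1. (g (f (t) (s (s (f (t) (t))))))  →  (g (s (s (f (t) (t)))))
2. (g (s (s (f (t) (t)))))  →  (g (s (s (t))))
normal form: (g (s (s (t))))


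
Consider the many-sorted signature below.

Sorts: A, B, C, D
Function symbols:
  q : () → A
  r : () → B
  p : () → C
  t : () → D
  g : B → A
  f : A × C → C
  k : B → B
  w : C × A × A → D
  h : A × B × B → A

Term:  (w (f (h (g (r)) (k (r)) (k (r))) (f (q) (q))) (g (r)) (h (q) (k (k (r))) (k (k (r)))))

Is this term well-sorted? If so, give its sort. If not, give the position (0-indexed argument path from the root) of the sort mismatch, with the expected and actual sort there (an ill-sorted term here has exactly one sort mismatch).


ill-sorted at position [0, 1, 1]: expected C, got A

        (r) : B
      (g (r)) : A
        (r) : B
      (k (r)) : B
        (r) : B
      (k (r)) : B
    (h (g (r)) (k (r)) (k (r))) : A
      (q) : A
      (q) : A
    (f (q) (q)) : ✗ arg 1 at [0, 1, 1] has sort A, expected C
    (r) : B
  (g (r)) : A
    (q) : A
        (r) : B
      (k (r)) : B
    (k (k (r))) : B
        (r) : B
      (k (r)) : B
    (k (k (r))) : B
  (h (q) (k (k (r))) (k (k (r)))) : A


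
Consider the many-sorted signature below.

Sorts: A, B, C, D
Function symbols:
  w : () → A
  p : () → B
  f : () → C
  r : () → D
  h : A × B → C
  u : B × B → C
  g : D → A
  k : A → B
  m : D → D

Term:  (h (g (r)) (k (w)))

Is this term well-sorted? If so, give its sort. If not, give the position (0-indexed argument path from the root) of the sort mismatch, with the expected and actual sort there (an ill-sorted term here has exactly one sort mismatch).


well-sorted; sort = C

    (r) : D
  (g (r)) : A
    (w) : A
  (k (w)) : B
(h (g (r)) (k (w))) : C


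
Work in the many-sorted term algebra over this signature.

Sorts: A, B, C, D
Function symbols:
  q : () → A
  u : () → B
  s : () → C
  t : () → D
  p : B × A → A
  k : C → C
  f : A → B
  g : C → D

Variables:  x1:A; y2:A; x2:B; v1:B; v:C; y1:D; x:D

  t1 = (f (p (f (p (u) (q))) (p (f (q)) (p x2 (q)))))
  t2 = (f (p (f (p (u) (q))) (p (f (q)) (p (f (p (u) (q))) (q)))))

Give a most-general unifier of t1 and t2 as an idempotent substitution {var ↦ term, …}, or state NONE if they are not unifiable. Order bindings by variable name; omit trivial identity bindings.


{x2 ↦ (f (p (u) (q)))}


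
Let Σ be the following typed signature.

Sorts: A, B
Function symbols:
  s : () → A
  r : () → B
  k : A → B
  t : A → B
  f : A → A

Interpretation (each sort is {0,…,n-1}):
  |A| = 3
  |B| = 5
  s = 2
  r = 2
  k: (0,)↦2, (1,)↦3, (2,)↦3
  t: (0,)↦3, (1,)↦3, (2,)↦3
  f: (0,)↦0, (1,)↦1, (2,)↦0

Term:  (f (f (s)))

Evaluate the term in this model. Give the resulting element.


  s = 2
  (f (s)) = f(2,) = 0
  (f (f (s))) = f(0,) = 0

value = 0


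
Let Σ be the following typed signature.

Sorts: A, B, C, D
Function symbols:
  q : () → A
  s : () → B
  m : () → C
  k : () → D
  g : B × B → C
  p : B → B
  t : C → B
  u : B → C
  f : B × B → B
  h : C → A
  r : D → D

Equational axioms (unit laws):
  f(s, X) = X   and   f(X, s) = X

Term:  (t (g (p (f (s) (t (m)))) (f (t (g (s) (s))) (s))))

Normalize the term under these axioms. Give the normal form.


normal form = (t (g (p (t (m))) (t (g (s) (s)))))

1. (t (g (p (f (s) (t (m)))) (f (t (g (s) (s))) (s))))  →  (t (g (p (t (m))) (f (t (g (s) (s))) (s))))
2. (t (g (p (t (m))) (f (t (g (s) (s))) (s))))  →  (t (g (p (t (m))) (t (g (s) (s)))))


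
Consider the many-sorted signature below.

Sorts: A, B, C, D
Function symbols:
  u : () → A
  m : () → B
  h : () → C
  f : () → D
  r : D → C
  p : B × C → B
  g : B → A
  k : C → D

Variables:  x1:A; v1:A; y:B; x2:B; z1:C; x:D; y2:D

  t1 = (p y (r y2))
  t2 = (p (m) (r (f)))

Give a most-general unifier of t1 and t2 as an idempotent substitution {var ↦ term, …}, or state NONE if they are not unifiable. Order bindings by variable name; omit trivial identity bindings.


{y ↦ (m), y2 ↦ (f)}


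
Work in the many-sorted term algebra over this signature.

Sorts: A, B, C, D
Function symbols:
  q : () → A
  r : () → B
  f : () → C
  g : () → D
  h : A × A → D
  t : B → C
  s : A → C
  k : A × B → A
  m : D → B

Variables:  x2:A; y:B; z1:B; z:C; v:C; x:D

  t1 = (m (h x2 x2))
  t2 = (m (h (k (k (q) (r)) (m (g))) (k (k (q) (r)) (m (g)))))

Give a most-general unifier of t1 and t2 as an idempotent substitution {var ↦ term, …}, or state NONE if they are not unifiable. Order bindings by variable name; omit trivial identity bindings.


{x2 ↦ (k (k (q) (r)) (m (g)))}


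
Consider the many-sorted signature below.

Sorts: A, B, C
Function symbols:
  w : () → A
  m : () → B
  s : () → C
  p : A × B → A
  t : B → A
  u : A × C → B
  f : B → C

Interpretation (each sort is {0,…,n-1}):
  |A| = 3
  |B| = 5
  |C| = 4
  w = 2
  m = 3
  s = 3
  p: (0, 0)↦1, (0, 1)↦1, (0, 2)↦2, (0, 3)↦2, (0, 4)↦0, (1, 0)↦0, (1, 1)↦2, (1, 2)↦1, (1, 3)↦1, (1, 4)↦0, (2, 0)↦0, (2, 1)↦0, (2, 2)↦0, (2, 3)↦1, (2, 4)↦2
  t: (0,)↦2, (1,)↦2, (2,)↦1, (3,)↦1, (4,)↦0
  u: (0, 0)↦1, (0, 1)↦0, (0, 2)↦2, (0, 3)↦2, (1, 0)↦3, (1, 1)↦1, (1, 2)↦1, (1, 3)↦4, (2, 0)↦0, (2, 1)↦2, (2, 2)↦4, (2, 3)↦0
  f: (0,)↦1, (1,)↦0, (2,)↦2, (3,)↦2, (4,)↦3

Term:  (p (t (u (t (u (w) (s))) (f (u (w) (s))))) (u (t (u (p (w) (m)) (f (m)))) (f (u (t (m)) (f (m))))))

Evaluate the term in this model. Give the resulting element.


value = 0

  w = 2
  s = 3
  (u (w) (s)) = u(2, 3) = 0
  (t (u (w) (s))) = t(0,) = 2
  w = 2
  s = 3
  (u (w) (s)) = u(2, 3) = 0
  (f (u (w) (s))) = f(0,) = 1
  (u (t (u (w) (s))) (f (u (w) (s)))) = u(2, 1) = 2
  (t (u (t (u (w) (s))) (f (u (w) (s))))) = t(2,) = 1
  w = 2
  m = 3
  (p (w) (m)) = p(2, 3) = 1
  m = 3
  (f (m)) = f(3,) = 2
  (u (p (w) (m)) (f (m))) = u(1, 2) = 1
  (t (u (p (w) (m)) (f (m)))) = t(1,) = 2
  m = 3
  (t (m)) = t(3,) = 1
  m = 3
  (f (m)) = f(3,) = 2
  (u (t (m)) (f (m))) = u(1, 2) = 1
  (f (u (t (m)) (f (m)))) = f(1,) = 0
  (u (t (u (p (w) (m)) (f (m)))) (f (u (t (m)) (f (m))))) = u(2, 0) = 0
  (p (t (u (t (u (w) (s))) (f (u (w) (s))))) (u (t (u (p (w) (m)) (f (m)))) (f (u (t (m)) (f (m)))))) = p(1, 0) = 0


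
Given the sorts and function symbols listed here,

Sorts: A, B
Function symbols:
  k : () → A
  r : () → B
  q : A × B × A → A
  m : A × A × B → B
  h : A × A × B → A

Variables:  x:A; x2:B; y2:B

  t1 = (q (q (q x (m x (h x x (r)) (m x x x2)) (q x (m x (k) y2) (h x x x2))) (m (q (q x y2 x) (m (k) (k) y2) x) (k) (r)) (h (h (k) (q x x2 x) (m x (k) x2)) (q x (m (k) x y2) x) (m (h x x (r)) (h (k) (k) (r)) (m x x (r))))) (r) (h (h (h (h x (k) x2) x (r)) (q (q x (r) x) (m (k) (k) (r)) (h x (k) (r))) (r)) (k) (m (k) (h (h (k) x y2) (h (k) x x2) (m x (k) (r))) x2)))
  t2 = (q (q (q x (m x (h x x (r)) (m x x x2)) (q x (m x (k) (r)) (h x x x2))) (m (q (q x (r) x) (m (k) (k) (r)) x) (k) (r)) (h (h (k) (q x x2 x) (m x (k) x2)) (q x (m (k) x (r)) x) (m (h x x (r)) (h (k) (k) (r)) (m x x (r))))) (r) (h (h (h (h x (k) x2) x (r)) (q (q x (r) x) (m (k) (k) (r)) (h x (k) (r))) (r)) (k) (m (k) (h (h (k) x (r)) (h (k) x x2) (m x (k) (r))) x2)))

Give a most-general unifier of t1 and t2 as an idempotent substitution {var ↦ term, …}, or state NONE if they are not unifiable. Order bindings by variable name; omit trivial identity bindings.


{y2 ↦ (r)}


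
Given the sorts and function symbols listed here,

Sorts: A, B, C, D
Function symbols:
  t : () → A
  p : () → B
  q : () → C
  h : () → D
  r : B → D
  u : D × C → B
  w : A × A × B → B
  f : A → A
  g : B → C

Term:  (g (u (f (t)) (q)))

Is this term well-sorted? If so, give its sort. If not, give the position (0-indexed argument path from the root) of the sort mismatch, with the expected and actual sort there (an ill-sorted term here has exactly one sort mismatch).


      (t) : A
    (f (t)) : A
    (q) : C
  (u (f (t)) (q)) : ✗ arg 0 at [0, 0] has sort A, expected D

ill-sorted at position [0, 0]: expected D, got A


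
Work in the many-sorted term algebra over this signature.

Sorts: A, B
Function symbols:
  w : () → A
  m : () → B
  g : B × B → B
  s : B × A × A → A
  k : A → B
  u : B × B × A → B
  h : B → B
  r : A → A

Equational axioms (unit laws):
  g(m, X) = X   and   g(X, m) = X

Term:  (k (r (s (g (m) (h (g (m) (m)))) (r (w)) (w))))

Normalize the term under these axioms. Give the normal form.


normal form = (k (r (s (h (m)) (r (w)) (w))))

1. (k (r (s (g (m) (h (g (m) (m)))) (r (w)) (w))))  →  (k (r (s (h (g (m) (m))) (r (w)) (w))))
2. (k (r (s (h (g (m) (m))) (r (w)) (w))))  →  (k (r (s (h (m)) (r (w)) (w))))


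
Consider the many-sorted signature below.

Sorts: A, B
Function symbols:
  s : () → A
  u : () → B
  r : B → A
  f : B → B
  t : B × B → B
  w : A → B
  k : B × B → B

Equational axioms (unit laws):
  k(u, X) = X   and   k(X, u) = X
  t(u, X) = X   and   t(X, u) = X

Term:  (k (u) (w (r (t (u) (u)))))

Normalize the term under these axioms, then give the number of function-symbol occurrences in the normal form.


1. (k (u) (w (r (t (u) (u)))))  →  (w (r (t (u) (u))))
2. (w (r (t (u) (u))))  →  (w (r (u)))
normal form: (w (r (u)))

size = 3


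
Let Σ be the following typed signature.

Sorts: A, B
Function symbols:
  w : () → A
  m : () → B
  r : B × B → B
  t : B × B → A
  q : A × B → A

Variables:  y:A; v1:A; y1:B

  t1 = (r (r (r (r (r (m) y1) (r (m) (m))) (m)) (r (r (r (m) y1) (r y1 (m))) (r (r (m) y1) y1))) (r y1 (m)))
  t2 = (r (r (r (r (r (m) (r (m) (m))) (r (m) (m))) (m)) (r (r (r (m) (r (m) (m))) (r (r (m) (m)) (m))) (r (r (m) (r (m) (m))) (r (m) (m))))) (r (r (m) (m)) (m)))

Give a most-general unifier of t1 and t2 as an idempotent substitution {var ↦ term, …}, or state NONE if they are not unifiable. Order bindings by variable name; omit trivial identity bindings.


{y1 ↦ (r (m) (m))}


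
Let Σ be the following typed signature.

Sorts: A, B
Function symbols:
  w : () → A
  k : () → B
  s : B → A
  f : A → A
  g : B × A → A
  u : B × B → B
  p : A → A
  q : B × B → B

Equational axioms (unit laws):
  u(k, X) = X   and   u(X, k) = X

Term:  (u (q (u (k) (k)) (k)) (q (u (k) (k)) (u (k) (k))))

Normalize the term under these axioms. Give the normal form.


1. (u (q (u (k) (k)) (k)) (q (u (k) (k)) (u (k) (k))))  →  (u (q (k) (k)) (q (u (k) (k)) (u (k) (k))))
2. (u (q (k) (k)) (q (u (k) (k)) (u (k) (k))))  →  (u (q (k) (k)) (q (k) (u (k) (k))))
3. (u (q (k) (k)) (q (k) (u (k) (k))))  →  (u (q (k) (k)) (q (k) (k)))

normal form = (u (q (k) (k)) (q (k) (k)))


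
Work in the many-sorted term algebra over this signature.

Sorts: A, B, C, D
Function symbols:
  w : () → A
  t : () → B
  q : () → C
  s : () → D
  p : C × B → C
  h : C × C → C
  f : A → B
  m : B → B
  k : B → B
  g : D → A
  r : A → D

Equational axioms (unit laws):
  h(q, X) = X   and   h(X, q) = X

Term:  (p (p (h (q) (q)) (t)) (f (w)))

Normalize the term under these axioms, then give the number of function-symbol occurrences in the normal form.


1. (p (p (h (q) (q)) (t)) (f (w)))  →  (p (p (q) (t)) (f (w)))
normal form: (p (p (q) (t)) (f (w)))

size = 6


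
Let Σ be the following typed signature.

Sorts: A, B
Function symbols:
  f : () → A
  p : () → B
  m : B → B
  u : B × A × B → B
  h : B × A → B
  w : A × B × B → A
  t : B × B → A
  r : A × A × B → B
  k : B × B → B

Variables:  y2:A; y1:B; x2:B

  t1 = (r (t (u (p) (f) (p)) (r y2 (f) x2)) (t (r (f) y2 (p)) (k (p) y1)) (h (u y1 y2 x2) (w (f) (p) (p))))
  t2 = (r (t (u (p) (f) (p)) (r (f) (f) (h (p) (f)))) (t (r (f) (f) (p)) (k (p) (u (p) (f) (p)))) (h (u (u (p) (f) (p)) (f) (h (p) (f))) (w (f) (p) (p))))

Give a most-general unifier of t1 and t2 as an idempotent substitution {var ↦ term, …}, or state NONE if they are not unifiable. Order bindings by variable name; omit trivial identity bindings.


{x2 ↦ (h (p) (f)), y1 ↦ (u (p) (f) (p)), y2 ↦ (f)}


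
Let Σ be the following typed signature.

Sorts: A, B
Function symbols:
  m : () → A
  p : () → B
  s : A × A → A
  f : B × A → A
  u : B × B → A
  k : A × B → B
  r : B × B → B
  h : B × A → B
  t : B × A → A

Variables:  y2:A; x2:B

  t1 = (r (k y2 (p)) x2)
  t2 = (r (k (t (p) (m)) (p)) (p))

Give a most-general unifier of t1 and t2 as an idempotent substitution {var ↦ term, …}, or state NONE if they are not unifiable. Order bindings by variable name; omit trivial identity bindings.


{x2 ↦ (p), y2 ↦ (t (p) (m))}


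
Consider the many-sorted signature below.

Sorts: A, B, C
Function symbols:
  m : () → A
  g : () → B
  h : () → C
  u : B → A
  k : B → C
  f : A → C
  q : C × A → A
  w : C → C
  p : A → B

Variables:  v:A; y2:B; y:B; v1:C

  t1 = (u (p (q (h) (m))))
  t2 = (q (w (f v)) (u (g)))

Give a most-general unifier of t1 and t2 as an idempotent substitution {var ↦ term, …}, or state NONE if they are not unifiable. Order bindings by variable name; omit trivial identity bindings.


head clash or occurs-check failure — not unifiable

NONE (not unifiable)


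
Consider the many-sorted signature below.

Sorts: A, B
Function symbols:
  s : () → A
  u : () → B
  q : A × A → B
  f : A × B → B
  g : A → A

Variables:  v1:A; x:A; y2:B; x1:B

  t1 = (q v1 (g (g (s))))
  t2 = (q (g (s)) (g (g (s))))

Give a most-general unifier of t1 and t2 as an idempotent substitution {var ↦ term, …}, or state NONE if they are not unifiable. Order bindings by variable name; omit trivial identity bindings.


{v1 ↦ (g (s))}


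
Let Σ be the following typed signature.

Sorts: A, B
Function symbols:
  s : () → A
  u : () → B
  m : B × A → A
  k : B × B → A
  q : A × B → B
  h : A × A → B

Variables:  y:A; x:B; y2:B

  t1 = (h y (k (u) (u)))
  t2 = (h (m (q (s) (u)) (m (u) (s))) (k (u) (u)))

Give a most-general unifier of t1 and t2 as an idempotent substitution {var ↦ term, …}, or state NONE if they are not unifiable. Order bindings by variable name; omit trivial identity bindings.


{y ↦ (m (q (s) (u)) (m (u) (s)))}


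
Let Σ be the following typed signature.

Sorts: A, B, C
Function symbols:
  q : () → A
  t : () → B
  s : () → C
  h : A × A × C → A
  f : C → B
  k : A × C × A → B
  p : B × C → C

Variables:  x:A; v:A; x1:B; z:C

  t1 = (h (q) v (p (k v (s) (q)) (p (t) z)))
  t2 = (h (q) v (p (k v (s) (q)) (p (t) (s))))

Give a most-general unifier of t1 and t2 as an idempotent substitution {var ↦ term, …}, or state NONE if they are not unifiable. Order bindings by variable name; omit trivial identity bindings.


{z ↦ (s)}


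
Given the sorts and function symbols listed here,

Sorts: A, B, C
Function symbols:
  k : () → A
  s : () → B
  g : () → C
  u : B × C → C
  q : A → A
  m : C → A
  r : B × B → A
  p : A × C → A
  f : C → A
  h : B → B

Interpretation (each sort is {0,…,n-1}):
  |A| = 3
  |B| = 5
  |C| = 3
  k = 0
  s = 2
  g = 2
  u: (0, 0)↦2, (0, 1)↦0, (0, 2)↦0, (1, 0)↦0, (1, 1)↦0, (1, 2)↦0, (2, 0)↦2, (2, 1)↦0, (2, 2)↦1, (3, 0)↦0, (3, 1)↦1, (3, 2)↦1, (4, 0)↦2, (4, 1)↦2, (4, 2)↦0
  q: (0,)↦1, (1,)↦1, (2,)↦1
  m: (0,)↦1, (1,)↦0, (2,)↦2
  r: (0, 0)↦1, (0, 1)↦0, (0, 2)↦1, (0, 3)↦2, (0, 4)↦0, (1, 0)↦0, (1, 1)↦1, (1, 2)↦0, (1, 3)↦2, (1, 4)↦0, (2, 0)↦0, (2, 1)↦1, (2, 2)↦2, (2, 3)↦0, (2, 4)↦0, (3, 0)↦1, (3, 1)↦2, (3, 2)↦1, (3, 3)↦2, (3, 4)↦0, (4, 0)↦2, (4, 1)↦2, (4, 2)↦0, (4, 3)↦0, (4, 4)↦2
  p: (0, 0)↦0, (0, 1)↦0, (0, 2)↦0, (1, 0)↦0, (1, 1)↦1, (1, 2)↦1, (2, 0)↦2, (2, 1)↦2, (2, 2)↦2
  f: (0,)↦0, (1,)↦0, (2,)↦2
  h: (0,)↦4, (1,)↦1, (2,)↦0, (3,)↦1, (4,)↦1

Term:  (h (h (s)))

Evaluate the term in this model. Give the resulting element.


  s = 2
  (h (s)) = h(2,) = 0
  (h (h (s))) = h(0,) = 4

value = 4


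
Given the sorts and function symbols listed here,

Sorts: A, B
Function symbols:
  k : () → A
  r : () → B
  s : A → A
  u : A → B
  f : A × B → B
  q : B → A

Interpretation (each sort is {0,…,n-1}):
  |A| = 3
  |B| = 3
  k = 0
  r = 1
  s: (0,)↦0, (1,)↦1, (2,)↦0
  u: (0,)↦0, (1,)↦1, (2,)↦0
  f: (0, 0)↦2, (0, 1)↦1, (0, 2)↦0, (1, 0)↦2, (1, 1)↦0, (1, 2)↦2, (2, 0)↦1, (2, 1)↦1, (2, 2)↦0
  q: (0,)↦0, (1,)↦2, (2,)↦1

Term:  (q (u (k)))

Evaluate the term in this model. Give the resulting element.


  k = 0
  (u (k)) = u(0,) = 0
  (q (u (k))) = q(0,) = 0

value = 0


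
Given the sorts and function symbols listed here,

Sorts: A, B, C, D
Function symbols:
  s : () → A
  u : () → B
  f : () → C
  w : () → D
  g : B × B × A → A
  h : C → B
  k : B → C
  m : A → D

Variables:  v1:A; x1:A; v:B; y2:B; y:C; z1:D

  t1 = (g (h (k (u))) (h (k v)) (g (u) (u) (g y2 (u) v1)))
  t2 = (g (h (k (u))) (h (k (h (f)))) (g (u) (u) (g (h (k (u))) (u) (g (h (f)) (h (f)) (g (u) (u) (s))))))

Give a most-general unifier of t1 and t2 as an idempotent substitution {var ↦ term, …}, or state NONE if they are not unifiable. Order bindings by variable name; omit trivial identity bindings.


{v ↦ (h (f)), v1 ↦ (g (h (f)) (h (f)) (g (u) (u) (s))), y2 ↦ (h (k (u)))}


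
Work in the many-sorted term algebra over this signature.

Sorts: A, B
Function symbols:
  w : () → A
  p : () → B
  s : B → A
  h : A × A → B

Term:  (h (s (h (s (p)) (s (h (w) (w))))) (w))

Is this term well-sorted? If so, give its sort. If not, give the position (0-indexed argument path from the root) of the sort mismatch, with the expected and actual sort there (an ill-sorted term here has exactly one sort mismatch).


        (p) : B
      (s (p)) : A
          (w) : A
          (w) : A
        (h (w) (w)) : B
      (s (h (w) (w))) : A
    (h (s (p)) (s (h (w) (w)))) : B
  (s (h (s (p)) (s (h (w) (w))))) : A
  (w) : A
(h (s (h (s (p)) (s (h (w) (w))))) (w)) : B

well-sorted; sort = B


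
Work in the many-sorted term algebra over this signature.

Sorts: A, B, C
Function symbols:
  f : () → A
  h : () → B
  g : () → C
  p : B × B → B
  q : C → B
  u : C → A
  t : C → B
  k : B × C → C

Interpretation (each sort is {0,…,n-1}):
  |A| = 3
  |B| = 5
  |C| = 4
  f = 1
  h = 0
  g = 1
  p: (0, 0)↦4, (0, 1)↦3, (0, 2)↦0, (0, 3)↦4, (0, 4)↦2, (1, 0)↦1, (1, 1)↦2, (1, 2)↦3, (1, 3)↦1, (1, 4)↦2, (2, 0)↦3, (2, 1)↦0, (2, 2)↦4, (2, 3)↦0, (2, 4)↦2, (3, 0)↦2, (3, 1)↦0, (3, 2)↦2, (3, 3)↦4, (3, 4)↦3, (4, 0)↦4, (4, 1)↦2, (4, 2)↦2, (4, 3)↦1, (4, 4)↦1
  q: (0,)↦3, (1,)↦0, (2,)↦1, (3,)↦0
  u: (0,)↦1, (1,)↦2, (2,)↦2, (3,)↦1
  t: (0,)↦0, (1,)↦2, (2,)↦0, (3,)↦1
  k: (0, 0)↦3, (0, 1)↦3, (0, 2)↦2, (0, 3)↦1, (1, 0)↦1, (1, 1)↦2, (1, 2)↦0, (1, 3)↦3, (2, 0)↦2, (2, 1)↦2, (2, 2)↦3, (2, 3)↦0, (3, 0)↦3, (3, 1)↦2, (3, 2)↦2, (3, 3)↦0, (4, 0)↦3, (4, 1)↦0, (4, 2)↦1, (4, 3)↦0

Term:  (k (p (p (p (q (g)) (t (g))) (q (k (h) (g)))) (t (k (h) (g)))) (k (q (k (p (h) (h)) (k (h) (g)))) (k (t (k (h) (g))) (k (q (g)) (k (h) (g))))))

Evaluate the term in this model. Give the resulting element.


value = 3

  g = 1
  (q (g)) = q(1,) = 0
  g = 1
  (t (g)) = t(1,) = 2
  (p (q (g)) (t (g))) = p(0, 2) = 0
  h = 0
  g = 1
  (k (h) (g)) = k(0, 1) = 3
  (q (k (h) (g))) = q(3,) = 0
  (p (p (q (g)) (t (g))) (q (k (h) (g)))) = p(0, 0) = 4
  h = 0
  g = 1
  (k (h) (g)) = k(0, 1) = 3
  (t (k (h) (g))) = t(3,) = 1
  (p (p (p (q (g)) (t (g))) (q (k (h) (g)))) (t (k (h) (g)))) = p(4, 1) = 2
  h = 0
  h = 0
  (p (h) (h)) = p(0, 0) = 4
  h = 0
  g = 1
  (k (h) (g)) = k(0, 1) = 3
  (k (p (h) (h)) (k (h) (g))) = k(4, 3) = 0
  (q (k (p (h) (h)) (k (h) (g)))) = q(0,) = 3
  h = 0
  g = 1
  (k (h) (g)) = k(0, 1) = 3
  (t (k (h) (g))) = t(3,) = 1
  g = 1
  (q (g)) = q(1,) = 0
  h = 0
  g = 1
  (k (h) (g)) = k(0, 1) = 3
  (k (q (g)) (k (h) (g))) = k(0, 3) = 1
  (k (t (k (h) (g))) (k (q (g)) (k (h) (g)))) = k(1, 1) = 2
  (k (q (k (p (h) (h)) (k (h) (g)))) (k (t (k (h) (g))) (k (q (g)) (k (h) (g))))) = k(3, 2) = 2
  (k (p (p (p (q (g)) (t (g))) (q (k (h) (g)))) (t (k (h) (g)))) (k (q (k (p (h) (h)) (k (h) (g)))) (k (t (k (h) (g))) (k (q (g)) (k (h) (g)))))) = k(2, 2) = 3


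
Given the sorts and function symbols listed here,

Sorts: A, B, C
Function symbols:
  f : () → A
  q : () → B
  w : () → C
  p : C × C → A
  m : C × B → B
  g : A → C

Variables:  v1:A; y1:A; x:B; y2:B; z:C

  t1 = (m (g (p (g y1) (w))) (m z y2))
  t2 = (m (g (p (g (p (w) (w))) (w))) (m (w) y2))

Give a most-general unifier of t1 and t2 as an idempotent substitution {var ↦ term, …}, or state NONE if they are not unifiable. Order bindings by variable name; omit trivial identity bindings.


{y1 ↦ (p (w) (w)), z ↦ (w)}


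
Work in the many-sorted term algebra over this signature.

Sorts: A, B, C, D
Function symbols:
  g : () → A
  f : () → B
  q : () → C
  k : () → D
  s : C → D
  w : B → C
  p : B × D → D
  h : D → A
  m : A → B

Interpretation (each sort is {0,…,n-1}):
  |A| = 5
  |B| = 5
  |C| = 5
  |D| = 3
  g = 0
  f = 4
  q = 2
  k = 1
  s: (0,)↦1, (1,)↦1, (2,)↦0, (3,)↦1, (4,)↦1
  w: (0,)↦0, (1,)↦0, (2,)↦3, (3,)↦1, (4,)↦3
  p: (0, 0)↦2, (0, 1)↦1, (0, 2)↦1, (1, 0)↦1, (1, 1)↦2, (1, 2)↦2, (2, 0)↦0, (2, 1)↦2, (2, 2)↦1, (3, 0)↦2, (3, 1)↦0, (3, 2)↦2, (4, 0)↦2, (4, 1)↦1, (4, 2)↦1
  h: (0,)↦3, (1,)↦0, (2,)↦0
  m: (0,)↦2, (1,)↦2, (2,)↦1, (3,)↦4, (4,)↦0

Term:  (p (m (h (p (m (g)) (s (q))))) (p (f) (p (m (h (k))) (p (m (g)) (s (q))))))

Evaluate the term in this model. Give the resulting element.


  g = 0
  (m (g)) = m(0,) = 2
  q = 2
  (s (q)) = s(2,) = 0
  (p (m (g)) (s (q))) = p(2, 0) = 0
  (h (p (m (g)) (s (q)))) = h(0,) = 3
  (m (h (p (m (g)) (s (q))))) = m(3,) = 4
  f = 4
  k = 1
  (h (k)) = h(1,) = 0
  (m (h (k))) = m(0,) = 2
  g = 0
  (m (g)) = m(0,) = 2
  q = 2
  (s (q)) = s(2,) = 0
  (p (m (g)) (s (q))) = p(2, 0) = 0
  (p (m (h (k))) (p (m (g)) (s (q)))) = p(2, 0) = 0
  (p (f) (p (m (h (k))) (p (m (g)) (s (q))))) = p(4, 0) = 2
  (p (m (h (p (m (g)) (s (q))))) (p (f) (p (m (h (k))) (p (m (g)) (s (q)))))) = p(4, 2) = 1

value = 1


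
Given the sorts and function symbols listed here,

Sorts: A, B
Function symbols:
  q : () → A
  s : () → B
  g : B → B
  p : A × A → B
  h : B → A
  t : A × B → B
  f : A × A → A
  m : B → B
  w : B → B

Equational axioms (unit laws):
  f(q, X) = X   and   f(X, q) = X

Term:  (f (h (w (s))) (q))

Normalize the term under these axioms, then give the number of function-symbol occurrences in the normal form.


size = 3

1. (f (h (w (s))) (q))  →  (h (w (s)))
normal form: (h (w (s)))


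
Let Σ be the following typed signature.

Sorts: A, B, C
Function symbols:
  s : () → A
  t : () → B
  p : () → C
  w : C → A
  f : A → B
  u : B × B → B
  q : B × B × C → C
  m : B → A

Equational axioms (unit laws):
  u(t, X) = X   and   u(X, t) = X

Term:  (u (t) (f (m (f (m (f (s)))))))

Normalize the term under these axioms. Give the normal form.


1. (u (t) (f (m (f (m (f (s)))))))  →  (f (m (f (m (f (s))))))

normal form = (f (m (f (m (f (s))))))


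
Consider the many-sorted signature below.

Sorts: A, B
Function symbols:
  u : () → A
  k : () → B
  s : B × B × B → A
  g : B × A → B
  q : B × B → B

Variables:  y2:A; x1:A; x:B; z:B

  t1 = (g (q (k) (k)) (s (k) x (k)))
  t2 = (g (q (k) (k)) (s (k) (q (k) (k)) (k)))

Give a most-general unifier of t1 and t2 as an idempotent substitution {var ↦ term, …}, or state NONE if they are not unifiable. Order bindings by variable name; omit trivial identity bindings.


{x ↦ (q (k) (k))}
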